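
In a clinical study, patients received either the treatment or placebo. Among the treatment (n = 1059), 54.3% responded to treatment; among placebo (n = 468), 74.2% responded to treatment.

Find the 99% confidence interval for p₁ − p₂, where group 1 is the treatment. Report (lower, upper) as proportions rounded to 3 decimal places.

SE₁ = √(p̂₁(1−p̂₁)/n₁) = √(0.5430·0.4570/1059) = 0.01531; SE₂ = √(0.7420·0.2580/468) = 0.02023.
Independent samples: SE of the difference = √(SE₁² + SE₂²) = √(0.0002343961 + 0.0004092529) = 0.02537.
z* for 99% confidence is 2.576, so the margin of error is 2.576 × 0.02537 = 0.06535.
Point estimate p̂₁ − p̂₂ = 0.5430 − 0.7420 = -0.1990.
-0.1990 ± 0.06535 → (-0.264, -0.134).

(-0.264, -0.134)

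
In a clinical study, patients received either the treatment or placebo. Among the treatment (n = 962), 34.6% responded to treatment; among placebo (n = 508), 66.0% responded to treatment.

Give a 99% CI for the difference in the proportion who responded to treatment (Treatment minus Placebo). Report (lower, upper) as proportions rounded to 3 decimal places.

(-0.381, -0.247)

Each SE is √(p̂(1−p̂)/n): √(0.3460·0.6540/962) = 0.01534 and √(0.6600·0.3400/508) = 0.02102.
SE(p̂₁ − p̂₂) = √(SE₁² + SE₂²) = √(0.0002353156 + 0.0004418404) = 0.02602, since the two samples are independent.
At 99% confidence z* = 2.576; margin = 2.576 × 0.02602 = 0.06703.
The difference is 0.3460 − 0.6600 = -0.3140, so the interval is -0.3140 ± 0.06703 = (-0.381, -0.247).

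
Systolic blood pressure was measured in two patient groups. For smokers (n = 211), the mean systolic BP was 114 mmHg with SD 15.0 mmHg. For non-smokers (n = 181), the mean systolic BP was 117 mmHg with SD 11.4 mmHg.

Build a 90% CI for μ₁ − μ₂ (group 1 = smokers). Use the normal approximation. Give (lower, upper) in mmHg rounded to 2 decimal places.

(-5.20, -0.80)

Standard errors of each mean: 15.0/√211 = 1.0326 and 11.4/√181 = 0.8474.
SE(x̄₁ − x̄₂) = √(1.0326² + 0.8474²) = 1.3358 for independent samples with unequal variances.
With z* = 1.645, the margin is 1.645 × 1.3358 = 2.1974.
x̄₁ − x̄₂ = 114 − 117 = -3.0000; the interval is -3.0000 ± 2.1974 = (-5.20, -0.80).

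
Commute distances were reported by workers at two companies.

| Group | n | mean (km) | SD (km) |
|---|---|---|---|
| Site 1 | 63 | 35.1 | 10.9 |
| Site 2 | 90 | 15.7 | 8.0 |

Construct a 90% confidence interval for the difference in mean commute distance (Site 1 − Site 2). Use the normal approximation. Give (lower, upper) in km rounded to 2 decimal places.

(16.75, 22.05)

Per-group SEs: s₁/√n₁ = 10.9/√63 = 1.3733, s₂/√n₂ = 8.0/√90 = 0.8433.
Unpooled SE of the difference: √(1.88595289 + 0.71115489) = 1.6116.
Margin of error = z* · SE = 1.645 × 1.6116 = 2.6511.
x̄₁ − x̄₂ = 35.1 − 15.7 = 19.4000.
CI: 19.4000 ± 2.6511 = (16.75, 22.05).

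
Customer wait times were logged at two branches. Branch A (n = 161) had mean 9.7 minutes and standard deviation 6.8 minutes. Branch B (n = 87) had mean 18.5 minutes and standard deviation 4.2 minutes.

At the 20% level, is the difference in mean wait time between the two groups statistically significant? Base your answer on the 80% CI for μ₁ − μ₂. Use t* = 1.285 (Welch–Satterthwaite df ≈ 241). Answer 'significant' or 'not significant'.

significant

Standard errors of each mean: 6.8/√161 = 0.5359 and 4.2/√87 = 0.4503.
SE(x̄₁ − x̄₂) = √(0.5359² + 0.4503²) = 0.7000 for independent samples with unequal variances.
With t* = 1.285, the margin is 1.285 × 0.7000 = 0.8995.
x̄₁ − x̄₂ = 9.7 − 18.5 = -8.8000; the interval is -8.8000 ± 0.8995 = (-9.6995, -7.9005).
The interval (-9.6995, -7.9005) does not contain 0, so the difference is significant.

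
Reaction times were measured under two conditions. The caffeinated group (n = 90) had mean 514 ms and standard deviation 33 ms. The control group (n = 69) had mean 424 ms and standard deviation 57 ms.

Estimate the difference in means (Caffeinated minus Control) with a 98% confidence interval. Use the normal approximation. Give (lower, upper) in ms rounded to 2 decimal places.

(72.11, 107.89)

Standard errors of each mean: 33/√90 = 3.4785 and 57/√69 = 6.8620.
SE(x̄₁ − x̄₂) = √(3.4785² + 6.8620²) = 7.6933 for independent samples with unequal variances.
With z* = 2.326, the margin is 2.326 × 7.6933 = 17.8946.
x̄₁ − x̄₂ = 514 − 424 = 90.0000; the interval is 90.0000 ± 17.8946 = (72.11, 107.89).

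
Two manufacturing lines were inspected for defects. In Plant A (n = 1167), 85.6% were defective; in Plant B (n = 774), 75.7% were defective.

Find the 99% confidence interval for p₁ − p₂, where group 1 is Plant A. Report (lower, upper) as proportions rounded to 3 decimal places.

(0.051, 0.147)

Each SE is √(p̂(1−p̂)/n): √(0.8560·0.1440/1167) = 0.01028 and √(0.7570·0.2430/774) = 0.01542.
SE(p̂₁ − p̂₂) = √(SE₁² + SE₂²) = √(0.0001056784 + 0.0002377764) = 0.01853, since the two samples are independent.
At 99% confidence z* = 2.576; margin = 2.576 × 0.01853 = 0.04773.
The difference is 0.8560 − 0.7570 = 0.0990, so the interval is 0.0990 ± 0.04773 = (0.051, 0.147).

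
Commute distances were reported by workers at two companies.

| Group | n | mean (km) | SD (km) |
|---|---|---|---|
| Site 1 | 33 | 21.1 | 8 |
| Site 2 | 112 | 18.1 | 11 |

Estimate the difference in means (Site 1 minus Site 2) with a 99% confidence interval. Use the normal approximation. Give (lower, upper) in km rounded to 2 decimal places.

Standard errors of each mean: 8/√33 = 1.3926 and 11/√112 = 1.0394.
SE(x̄₁ − x̄₂) = √(1.3926² + 1.0394²) = 1.7377 for independent samples with unequal variances.
With z* = 2.576, the margin is 2.576 × 1.7377 = 4.4763.
x̄₁ − x̄₂ = 21.1 − 18.1 = 3.0000; the interval is 3.0000 ± 4.4763 = (-1.48, 7.48).

(-1.48, 7.48)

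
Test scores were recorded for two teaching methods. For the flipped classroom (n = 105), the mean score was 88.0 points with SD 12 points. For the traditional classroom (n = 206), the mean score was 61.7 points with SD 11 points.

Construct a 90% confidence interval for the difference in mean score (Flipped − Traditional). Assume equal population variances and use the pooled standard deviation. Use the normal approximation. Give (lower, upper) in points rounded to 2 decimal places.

(24.06, 28.54)

s_p = √[((n₁−1)s₁² + (n₂−1)s₂²)/(n₁+n₂−2)] = √[(104·12² + 205·11²)/309] = 11.3464.
SE = 11.3464·√(1/105 + 1/206) = 1.3605.
With z* = 1.645, margin = 1.645 × 1.3605 = 2.2380.
x̄₁ − x̄₂ = 88.0 − 61.7 = 26.3000; interval 26.3000 ± 2.2380 = (24.06, 28.54).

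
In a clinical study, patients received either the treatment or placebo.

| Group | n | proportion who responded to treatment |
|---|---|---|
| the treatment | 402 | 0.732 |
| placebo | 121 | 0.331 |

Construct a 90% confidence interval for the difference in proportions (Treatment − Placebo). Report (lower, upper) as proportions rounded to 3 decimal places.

The two standard errors are √(0.7320×0.2680/402) = 0.02209 and √(0.3310×0.6690/121) = 0.04278.
Because the samples are independent, SE_diff = √(0.02209² + 0.04278²) = 0.04815.
Using z* = 1.645 for 90%, ME = 1.645 × 0.04815 = 0.07921.
p̂₁ − p̂₂ = 0.4010; interval 0.4010 ± 0.07921 gives (0.322, 0.480).

(0.322, 0.480)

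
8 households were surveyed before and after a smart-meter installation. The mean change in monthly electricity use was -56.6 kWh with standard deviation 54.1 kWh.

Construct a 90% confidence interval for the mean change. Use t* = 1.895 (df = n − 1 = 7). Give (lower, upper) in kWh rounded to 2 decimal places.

(-92.85, -20.35)

This is a matched-pairs design, so SE = s_d/√n = 54.1/√8 = 19.1272.
Margin = 1.895 × 19.1272 = 36.2460; the interval is -56.6 ± 36.2460 = (-92.85, -20.35).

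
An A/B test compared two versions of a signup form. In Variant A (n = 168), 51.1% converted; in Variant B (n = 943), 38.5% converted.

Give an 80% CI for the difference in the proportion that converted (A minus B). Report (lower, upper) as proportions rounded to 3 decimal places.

(0.073, 0.179)

The two standard errors are √(0.5110×0.4890/168) = 0.03857 and √(0.3850×0.6150/943) = 0.01585.
Because the samples are independent, SE_diff = √(0.03857² + 0.01585²) = 0.04170.
Using z* = 1.282 for 80%, ME = 1.282 × 0.04170 = 0.05346.
p̂₁ − p̂₂ = 0.1260; interval 0.1260 ± 0.05346 gives (0.073, 0.179).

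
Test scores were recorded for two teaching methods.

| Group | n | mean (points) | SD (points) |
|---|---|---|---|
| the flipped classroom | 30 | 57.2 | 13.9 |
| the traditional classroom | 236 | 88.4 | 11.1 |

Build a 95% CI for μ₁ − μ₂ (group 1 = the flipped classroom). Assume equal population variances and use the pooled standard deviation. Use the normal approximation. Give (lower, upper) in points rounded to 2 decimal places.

(-35.55, -26.85)

Pooled variance s_p² = [29·13.9² + 235·11.1²] / (30+236−2) = 130.8994, so s_p = 11.4411.
SE_diff = s_p·√(1/n₁ + 1/n₂) = 11.4411·√(1/30 + 1/236) = 2.2176.
z* = 1.960; margin = 1.960 × 2.2176 = 4.3465.
Difference = 57.2 − 88.4 = -31.2000.
-31.2000 ± 4.3465 → (-35.55, -26.85).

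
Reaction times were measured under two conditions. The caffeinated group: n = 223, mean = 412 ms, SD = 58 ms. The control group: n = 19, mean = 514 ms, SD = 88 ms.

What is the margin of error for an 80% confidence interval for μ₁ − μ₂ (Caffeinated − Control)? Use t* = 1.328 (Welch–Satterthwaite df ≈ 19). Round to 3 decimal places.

27.302

Standard errors of each mean: 58/√223 = 3.8840 and 88/√19 = 20.1886.
SE(x̄₁ − x̄₂) = √(3.8840² + 20.1886²) = 20.5588 for independent samples with unequal variances.
With t* = 1.328, the margin is 1.328 × 20.5588 = 27.3021.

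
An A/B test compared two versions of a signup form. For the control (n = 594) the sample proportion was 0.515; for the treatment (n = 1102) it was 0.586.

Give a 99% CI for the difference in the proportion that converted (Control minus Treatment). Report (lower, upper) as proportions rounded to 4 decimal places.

SE₁ = √(p̂₁(1−p̂₁)/n₁) = √(0.5150·0.4850/594) = 0.02051; SE₂ = √(0.5860·0.4140/1102) = 0.01484.
Independent samples: SE of the difference = √(SE₁² + SE₂²) = √(0.0004206601 + 0.0002202256) = 0.02532.
z* for 99% confidence is 2.576, so the margin of error is 2.576 × 0.02532 = 0.06522.
Point estimate p̂₁ − p̂₂ = 0.5150 − 0.5860 = -0.0710.
-0.0710 ± 0.06522 → (-0.1362, -0.0058).

(-0.1362, -0.0058)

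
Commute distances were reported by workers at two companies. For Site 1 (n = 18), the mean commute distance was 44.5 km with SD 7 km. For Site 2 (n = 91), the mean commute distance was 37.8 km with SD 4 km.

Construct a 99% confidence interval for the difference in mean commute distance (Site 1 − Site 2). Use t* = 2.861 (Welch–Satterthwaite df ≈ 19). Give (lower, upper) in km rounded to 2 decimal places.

(1.83, 11.57)

Per-group SEs: s₁/√n₁ = 7/√18 = 1.6499, s₂/√n₂ = 4/√91 = 0.4193.
Unpooled SE of the difference: √(2.72217001 + 0.17581249) = 1.7023.
Margin of error = t* · SE = 2.861 × 1.7023 = 4.8703.
x̄₁ − x̄₂ = 44.5 − 37.8 = 6.7000.
CI: 6.7000 ± 4.8703 = (1.83, 11.57).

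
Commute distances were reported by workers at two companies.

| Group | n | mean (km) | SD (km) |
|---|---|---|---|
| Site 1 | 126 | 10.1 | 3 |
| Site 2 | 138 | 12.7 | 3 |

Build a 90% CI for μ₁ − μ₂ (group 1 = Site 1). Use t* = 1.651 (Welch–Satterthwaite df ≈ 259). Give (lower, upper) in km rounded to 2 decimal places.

(-3.21, -1.99)

Per-group SEs: s₁/√n₁ = 3/√126 = 0.2673, s₂/√n₂ = 3/√138 = 0.2554.
Unpooled SE of the difference: √(0.07144929 + 0.06522916) = 0.3697.
Margin of error = t* · SE = 1.651 × 0.3697 = 0.6104.
x̄₁ − x̄₂ = 10.1 − 12.7 = -2.6000.
CI: -2.6000 ± 0.6104 = (-3.21, -1.99).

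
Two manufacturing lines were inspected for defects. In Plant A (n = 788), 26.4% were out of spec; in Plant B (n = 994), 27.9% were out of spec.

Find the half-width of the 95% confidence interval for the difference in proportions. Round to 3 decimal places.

SE₁ = √(p̂₁(1−p̂₁)/n₁) = √(0.2640·0.7360/788) = 0.01570; SE₂ = √(0.2790·0.7210/994) = 0.01423.
Independent samples: SE of the difference = √(SE₁² + SE₂²) = √(0.00024649 + 0.0002024929) = 0.02119.
z* for 95% confidence is 1.960, so the margin of error is 1.960 × 0.02119 = 0.04153.

0.042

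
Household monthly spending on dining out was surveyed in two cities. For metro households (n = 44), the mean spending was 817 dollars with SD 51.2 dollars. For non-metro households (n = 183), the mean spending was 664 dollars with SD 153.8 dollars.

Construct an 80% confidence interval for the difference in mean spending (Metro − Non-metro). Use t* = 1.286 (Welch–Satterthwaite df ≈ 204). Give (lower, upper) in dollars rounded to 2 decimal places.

Standard errors of each mean: 51.2/√44 = 7.7187 and 153.8/√183 = 11.3692.
SE(x̄₁ − x̄₂) = √(7.7187² + 11.3692²) = 13.7418 for independent samples with unequal variances.
With t* = 1.286, the margin is 1.286 × 13.7418 = 17.6720.
x̄₁ − x̄₂ = 817 − 664 = 153.0000; the interval is 153.0000 ± 17.6720 = (135.33, 170.67).

(135.33, 170.67)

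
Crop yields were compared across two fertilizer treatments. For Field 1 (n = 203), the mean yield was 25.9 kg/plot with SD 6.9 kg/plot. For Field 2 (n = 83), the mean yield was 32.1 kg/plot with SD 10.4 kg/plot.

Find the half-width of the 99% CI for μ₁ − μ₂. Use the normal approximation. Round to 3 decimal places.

Standard errors of each mean: 6.9/√203 = 0.4843 and 10.4/√83 = 1.1415.
SE(x̄₁ − x̄₂) = √(0.4843² + 1.1415²) = 1.2400 for independent samples with unequal variances.
With z* = 2.576, the margin is 2.576 × 1.2400 = 3.1942.

3.194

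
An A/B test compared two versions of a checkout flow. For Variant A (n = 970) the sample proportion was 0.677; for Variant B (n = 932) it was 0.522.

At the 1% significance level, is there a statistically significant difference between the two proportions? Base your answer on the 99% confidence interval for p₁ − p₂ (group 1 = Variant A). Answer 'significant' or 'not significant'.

significant

The two standard errors are √(0.6770×0.3230/970) = 0.01501 and √(0.5220×0.4780/932) = 0.01636.
Because the samples are independent, SE_diff = √(0.01501² + 0.01636²) = 0.02220.
Using z* = 2.576 for 99%, ME = 2.576 × 0.02220 = 0.05719.
p̂₁ − p̂₂ = 0.1550; interval 0.1550 ± 0.05719 gives (0.09781, 0.21219).
The interval (0.09781, 0.21219) does not contain 0, so the difference is significant.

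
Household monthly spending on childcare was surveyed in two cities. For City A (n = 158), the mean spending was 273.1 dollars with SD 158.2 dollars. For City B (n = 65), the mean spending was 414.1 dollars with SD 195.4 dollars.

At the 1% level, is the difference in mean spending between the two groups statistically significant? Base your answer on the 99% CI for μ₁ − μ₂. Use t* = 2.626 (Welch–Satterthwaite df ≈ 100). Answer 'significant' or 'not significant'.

significant

SE₁ = s₁/√n₁ = 158.2/√158 = 12.5857; SE₂ = 195.4/√65 = 24.2364.
Independent samples, unequal variances: SE_diff = √(SE₁² + SE₂²) = √(158.39984449 + 587.40308496) = 27.3094.
t* = 2.626, so margin of error = 2.626 × 27.3094 = 71.7145.
Difference in means = 273.1 − 414.1 = -141.0000.
-141.0000 ± 71.7145 → (-212.7145, -69.2855).
The interval (-212.7145, -69.2855) does not contain 0, so the difference is significant.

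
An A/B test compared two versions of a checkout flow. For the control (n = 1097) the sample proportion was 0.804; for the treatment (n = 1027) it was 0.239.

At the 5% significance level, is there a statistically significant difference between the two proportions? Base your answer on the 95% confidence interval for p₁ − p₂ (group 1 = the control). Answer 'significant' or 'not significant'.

The two standard errors are √(0.8040×0.1960/1097) = 0.01199 and √(0.2390×0.7610/1027) = 0.01331.
Because the samples are independent, SE_diff = √(0.01199² + 0.01331²) = 0.01791.
Using z* = 1.960 for 95%, ME = 1.960 × 0.01791 = 0.03510.
p̂₁ − p̂₂ = 0.5650; interval 0.5650 ± 0.03510 gives (0.52990, 0.60010).
The interval (0.52990, 0.60010) does not contain 0, so the difference is significant.

significant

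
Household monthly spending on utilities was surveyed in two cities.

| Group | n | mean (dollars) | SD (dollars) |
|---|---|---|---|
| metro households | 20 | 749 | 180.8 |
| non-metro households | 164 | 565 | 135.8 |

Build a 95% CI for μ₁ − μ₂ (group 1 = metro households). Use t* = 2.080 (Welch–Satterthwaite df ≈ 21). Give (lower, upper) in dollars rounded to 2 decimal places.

(97.06, 270.94)

SE₁ = s₁/√n₁ = 180.8/√20 = 40.4281; SE₂ = 135.8/√164 = 10.6042.
Independent samples, unequal variances: SE_diff = √(SE₁² + SE₂²) = √(1634.43126961 + 112.44905764) = 41.7957.
t* = 2.080, so margin of error = 2.080 × 41.7957 = 86.9351.
Difference in means = 749 − 565 = 184.0000.
184.0000 ± 86.9351 → (97.06, 270.94).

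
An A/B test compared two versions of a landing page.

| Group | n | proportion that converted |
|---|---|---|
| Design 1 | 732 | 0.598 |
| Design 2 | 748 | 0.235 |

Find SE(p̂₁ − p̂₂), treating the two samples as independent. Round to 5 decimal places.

0.02385

Each SE is √(p̂(1−p̂)/n): √(0.5980·0.4020/732) = 0.01812 and √(0.2350·0.7650/748) = 0.01550.
SE(p̂₁ − p̂₂) = √(SE₁² + SE₂²) = √(0.0003283344 + 0.00024025) = 0.02385, since the two samples are independent.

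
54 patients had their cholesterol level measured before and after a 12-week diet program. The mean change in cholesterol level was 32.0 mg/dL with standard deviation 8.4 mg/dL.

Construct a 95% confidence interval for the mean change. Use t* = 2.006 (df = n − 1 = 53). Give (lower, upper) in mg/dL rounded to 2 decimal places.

(29.71, 34.29)

This is a matched-pairs design, so SE = s_d/√n = 8.4/√54 = 1.1431.
Margin = 2.006 × 1.1431 = 2.2931; the interval is 32.0 ± 2.2931 = (29.71, 34.29).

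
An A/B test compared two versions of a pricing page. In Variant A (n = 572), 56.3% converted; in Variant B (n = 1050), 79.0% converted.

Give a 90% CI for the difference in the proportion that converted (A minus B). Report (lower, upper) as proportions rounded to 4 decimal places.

(-0.2669, -0.1871)

SE₁ = √(p̂₁(1−p̂₁)/n₁) = √(0.5630·0.4370/572) = 0.02074; SE₂ = √(0.7900·0.2100/1050) = 0.01257.
Independent samples: SE of the difference = √(SE₁² + SE₂²) = √(0.0004301476 + 0.0001580049) = 0.02425.
z* for 90% confidence is 1.645, so the margin of error is 1.645 × 0.02425 = 0.03989.
Point estimate p̂₁ − p̂₂ = 0.5630 − 0.7900 = -0.2270.
-0.2270 ± 0.03989 → (-0.2669, -0.1871).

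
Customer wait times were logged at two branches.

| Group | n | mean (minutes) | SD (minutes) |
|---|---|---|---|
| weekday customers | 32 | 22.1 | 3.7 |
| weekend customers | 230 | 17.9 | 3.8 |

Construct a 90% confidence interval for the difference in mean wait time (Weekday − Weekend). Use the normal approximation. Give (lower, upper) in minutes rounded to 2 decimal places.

(3.05, 5.35)

Standard errors of each mean: 3.7/√32 = 0.6541 and 3.8/√230 = 0.2506.
SE(x̄₁ − x̄₂) = √(0.6541² + 0.2506²) = 0.7005 for independent samples with unequal variances.
With z* = 1.645, the margin is 1.645 × 0.7005 = 1.1523.
x̄₁ − x̄₂ = 22.1 − 17.9 = 4.2000; the interval is 4.2000 ± 1.1523 = (3.05, 5.35).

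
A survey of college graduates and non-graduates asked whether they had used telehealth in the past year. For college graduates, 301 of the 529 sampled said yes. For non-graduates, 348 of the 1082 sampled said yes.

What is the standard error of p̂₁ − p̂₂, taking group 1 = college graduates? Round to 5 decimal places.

0.02579

First, p̂₁ = 301/529 = 0.5690; p̂₂ = 348/1082 = 0.3216.
The two standard errors are √(0.5690×0.4310/529) = 0.02153 and √(0.3216×0.6784/1082) = 0.01420.
Because the samples are independent, SE_diff = √(0.02153² + 0.01420²) = 0.02579.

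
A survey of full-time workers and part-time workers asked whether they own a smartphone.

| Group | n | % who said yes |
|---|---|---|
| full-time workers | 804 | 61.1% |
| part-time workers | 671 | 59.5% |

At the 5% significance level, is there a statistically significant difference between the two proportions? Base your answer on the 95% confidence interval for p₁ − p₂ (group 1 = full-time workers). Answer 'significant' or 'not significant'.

The two standard errors are √(0.6110×0.3890/804) = 0.01719 and √(0.5950×0.4050/671) = 0.01895.
Because the samples are independent, SE_diff = √(0.01719² + 0.01895²) = 0.02559.
Using z* = 1.960 for 95%, ME = 1.960 × 0.02559 = 0.05016.
p̂₁ − p̂₂ = 0.0160; interval 0.0160 ± 0.05016 gives (-0.03416, 0.06616).
The interval (-0.03416, 0.06616) contains 0, so the difference is not significant.

not significant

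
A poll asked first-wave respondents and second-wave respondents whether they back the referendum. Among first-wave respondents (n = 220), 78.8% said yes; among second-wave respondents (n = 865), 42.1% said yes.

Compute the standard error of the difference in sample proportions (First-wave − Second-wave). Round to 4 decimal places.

Each SE is √(p̂(1−p̂)/n): √(0.7880·0.2120/220) = 0.02756 and √(0.4210·0.5790/865) = 0.01679.
SE(p̂₁ − p̂₂) = √(SE₁² + SE₂²) = √(0.0007595536 + 0.0002819041) = 0.03227, since the two samples are independent.

0.0323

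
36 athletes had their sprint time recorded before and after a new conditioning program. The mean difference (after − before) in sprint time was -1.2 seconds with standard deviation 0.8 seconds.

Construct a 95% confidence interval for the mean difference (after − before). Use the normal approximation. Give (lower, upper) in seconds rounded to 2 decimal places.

(-1.46, -0.94)

This is a matched-pairs design, so SE = s_d/√n = 0.8/√36 = 0.1333.
Margin = 1.960 × 0.1333 = 0.2613; the interval is -1.2 ± 0.2613 = (-1.46, -0.94).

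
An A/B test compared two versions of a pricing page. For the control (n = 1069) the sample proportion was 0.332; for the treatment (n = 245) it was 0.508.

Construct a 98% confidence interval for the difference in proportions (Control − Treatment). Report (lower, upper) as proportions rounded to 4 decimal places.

Each SE is √(p̂(1−p̂)/n): √(0.3320·0.6680/1069) = 0.01440 and √(0.5080·0.4920/245) = 0.03194.
SE(p̂₁ − p̂₂) = √(SE₁² + SE₂²) = √(0.00020736 + 0.0010201636) = 0.03504, since the two samples are independent.
At 98% confidence z* = 2.326; margin = 2.326 × 0.03504 = 0.08150.
The difference is 0.3320 − 0.5080 = -0.1760, so the interval is -0.1760 ± 0.08150 = (-0.2575, -0.0945).

(-0.2575, -0.0945)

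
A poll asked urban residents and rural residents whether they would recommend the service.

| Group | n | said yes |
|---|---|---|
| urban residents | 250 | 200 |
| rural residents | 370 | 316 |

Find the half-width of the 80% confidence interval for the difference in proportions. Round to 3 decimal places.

0.040

First, p̂₁ = 200/250 = 0.8000; p̂₂ = 316/370 = 0.8541.
The two standard errors are √(0.8000×0.2000/250) = 0.02530 and √(0.8541×0.1459/370) = 0.01835.
Because the samples are independent, SE_diff = √(0.02530² + 0.01835²) = 0.03125.
Using z* = 1.282 for 80%, ME = 1.282 × 0.03125 = 0.04006.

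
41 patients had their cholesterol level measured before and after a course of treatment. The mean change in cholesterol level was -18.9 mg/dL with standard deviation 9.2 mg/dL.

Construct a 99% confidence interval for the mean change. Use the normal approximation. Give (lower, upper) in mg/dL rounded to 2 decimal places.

Paired design: SE = s_d/√n = 9.2/√41 = 1.4368.
z* = 2.576; margin of error = 2.576 × 1.4368 = 3.7012.
-18.9 ± 3.7012 → (-22.60, -15.20).

(-22.60, -15.20)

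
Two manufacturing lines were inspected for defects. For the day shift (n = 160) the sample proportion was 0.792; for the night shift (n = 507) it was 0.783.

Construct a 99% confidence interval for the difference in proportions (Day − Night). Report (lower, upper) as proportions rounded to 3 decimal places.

Each SE is √(p̂(1−p̂)/n): √(0.7920·0.2080/160) = 0.03209 and √(0.7830·0.2170/507) = 0.01831.
SE(p̂₁ − p̂₂) = √(SE₁² + SE₂²) = √(0.0010297681 + 0.0003352561) = 0.03695, since the two samples are independent.
At 99% confidence z* = 2.576; margin = 2.576 × 0.03695 = 0.09518.
The difference is 0.7920 − 0.7830 = 0.0090, so the interval is 0.0090 ± 0.09518 = (-0.086, 0.104).

(-0.086, 0.104)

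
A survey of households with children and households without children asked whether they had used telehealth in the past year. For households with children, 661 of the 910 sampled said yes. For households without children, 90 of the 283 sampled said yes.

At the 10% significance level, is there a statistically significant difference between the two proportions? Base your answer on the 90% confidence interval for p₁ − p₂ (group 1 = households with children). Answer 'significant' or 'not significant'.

First, p̂₁ = 661/910 = 0.7264; p̂₂ = 90/283 = 0.3180.
The two standard errors are √(0.7264×0.2736/910) = 0.01478 and √(0.3180×0.6820/283) = 0.02768.
Because the samples are independent, SE_diff = √(0.01478² + 0.02768²) = 0.03138.
Using z* = 1.645 for 90%, ME = 1.645 × 0.03138 = 0.05162.
p̂₁ − p̂₂ = 0.4084; interval 0.4084 ± 0.05162 gives (0.35678, 0.46002).
The interval (0.35678, 0.46002) does not contain 0, so the difference is significant.

significant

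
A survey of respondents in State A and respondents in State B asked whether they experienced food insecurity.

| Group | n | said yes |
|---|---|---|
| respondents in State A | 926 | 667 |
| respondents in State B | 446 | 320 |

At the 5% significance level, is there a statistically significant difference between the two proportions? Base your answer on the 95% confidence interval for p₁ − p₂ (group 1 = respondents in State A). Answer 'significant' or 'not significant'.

p̂₁ = 667/926 = 0.7203 and p̂₂ = 320/446 = 0.7175.
SE₁ = √(p̂₁(1−p̂₁)/n₁) = √(0.7203·0.2797/926) = 0.01475; SE₂ = √(0.7175·0.2825/446) = 0.02132.
Independent samples: SE of the difference = √(SE₁² + SE₂²) = √(0.0002175625 + 0.0004545424) = 0.02592.
z* for 95% confidence is 1.960, so the margin of error is 1.960 × 0.02592 = 0.05080.
Point estimate p̂₁ − p̂₂ = 0.7203 − 0.7175 = 0.0028.
0.0028 ± 0.05080 → (-0.04800, 0.05360).
The interval (-0.04800, 0.05360) contains 0, so the difference is not significant.

not significant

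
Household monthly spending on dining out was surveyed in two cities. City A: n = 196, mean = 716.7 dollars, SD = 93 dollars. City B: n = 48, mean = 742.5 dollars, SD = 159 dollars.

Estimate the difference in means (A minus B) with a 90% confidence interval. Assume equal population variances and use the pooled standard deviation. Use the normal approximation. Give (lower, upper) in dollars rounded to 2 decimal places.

(-54.67, 3.07)

s_p = √[((n₁−1)s₁² + (n₂−1)s₂²)/(n₁+n₂−2)] = √[(195·93² + 47·159²)/242] = 108.9917.
SE = 108.9917·√(1/196 + 1/48) = 17.5525.
With z* = 1.645, margin = 1.645 × 17.5525 = 28.8739.
x̄₁ − x̄₂ = 716.7 − 742.5 = -25.8000; interval -25.8000 ± 28.8739 = (-54.67, 3.07).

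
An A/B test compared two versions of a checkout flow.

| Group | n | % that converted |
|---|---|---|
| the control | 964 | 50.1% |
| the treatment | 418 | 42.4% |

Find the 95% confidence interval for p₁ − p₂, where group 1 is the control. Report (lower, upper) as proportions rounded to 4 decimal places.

(0.0201, 0.1339)

The two standard errors are √(0.5010×0.4990/964) = 0.01610 and √(0.4240×0.5760/418) = 0.02417.
Because the samples are independent, SE_diff = √(0.01610² + 0.02417²) = 0.02904.
Using z* = 1.960 for 95%, ME = 1.960 × 0.02904 = 0.05692.
p̂₁ − p̂₂ = 0.0770; interval 0.0770 ± 0.05692 gives (0.0201, 0.1339).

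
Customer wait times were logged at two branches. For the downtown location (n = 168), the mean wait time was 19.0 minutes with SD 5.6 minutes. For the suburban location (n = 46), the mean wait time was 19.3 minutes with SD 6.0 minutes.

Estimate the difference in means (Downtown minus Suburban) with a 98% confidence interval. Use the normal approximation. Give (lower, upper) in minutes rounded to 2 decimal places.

SE₁ = s₁/√n₁ = 5.6/√168 = 0.4320; SE₂ = 6.0/√46 = 0.8847.
Independent samples, unequal variances: SE_diff = √(SE₁² + SE₂²) = √(0.186624 + 0.78269409) = 0.9845.
z* = 2.326, so margin of error = 2.326 × 0.9845 = 2.2899.
Difference in means = 19.0 − 19.3 = -0.3000.
-0.3000 ± 2.2899 → (-2.59, 1.99).

(-2.59, 1.99)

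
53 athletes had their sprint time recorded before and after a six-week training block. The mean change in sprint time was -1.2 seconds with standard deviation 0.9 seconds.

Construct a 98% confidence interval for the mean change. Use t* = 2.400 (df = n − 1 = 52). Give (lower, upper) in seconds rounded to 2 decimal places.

Paired design: SE = s_d/√n = 0.9/√53 = 0.1236.
t* = 2.400; margin of error = 2.400 × 0.1236 = 0.2966.
-1.2 ± 0.2966 → (-1.50, -0.90).

(-1.50, -0.90)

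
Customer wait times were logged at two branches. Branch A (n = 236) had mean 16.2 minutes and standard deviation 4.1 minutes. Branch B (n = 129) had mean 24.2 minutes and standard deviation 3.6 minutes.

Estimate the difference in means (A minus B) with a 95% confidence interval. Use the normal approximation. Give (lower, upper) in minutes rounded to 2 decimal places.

SE₁ = s₁/√n₁ = 4.1/√236 = 0.2669; SE₂ = 3.6/√129 = 0.3170.
Independent samples, unequal variances: SE_diff = √(SE₁² + SE₂²) = √(0.07123561 + 0.100489) = 0.4144.
z* = 1.960, so margin of error = 1.960 × 0.4144 = 0.8122.
Difference in means = 16.2 − 24.2 = -8.0000.
-8.0000 ± 0.8122 → (-8.81, -7.19).

(-8.81, -7.19)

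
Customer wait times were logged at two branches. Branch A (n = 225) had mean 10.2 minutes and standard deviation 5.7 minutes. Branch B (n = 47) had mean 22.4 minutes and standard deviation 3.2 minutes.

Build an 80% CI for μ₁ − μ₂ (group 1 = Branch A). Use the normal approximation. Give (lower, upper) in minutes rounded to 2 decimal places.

SE₁ = s₁/√n₁ = 5.7/√225 = 0.3800; SE₂ = 3.2/√47 = 0.4668.
Independent samples, unequal variances: SE_diff = √(SE₁² + SE₂²) = √(0.1444 + 0.21790224) = 0.6019.
z* = 1.282, so margin of error = 1.282 × 0.6019 = 0.7716.
Difference in means = 10.2 − 22.4 = -12.2000.
-12.2000 ± 0.7716 → (-12.97, -11.43).

(-12.97, -11.43)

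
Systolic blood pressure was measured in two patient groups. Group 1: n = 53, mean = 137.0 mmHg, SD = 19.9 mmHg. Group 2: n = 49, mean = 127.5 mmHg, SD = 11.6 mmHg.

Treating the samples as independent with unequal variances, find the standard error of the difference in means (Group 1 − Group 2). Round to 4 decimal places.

3.1966

Per-group SEs: s₁/√n₁ = 19.9/√53 = 2.7335, s₂/√n₂ = 11.6/√49 = 1.6571.
Unpooled SE of the difference: √(7.47202225 + 2.74598041) = 3.1966.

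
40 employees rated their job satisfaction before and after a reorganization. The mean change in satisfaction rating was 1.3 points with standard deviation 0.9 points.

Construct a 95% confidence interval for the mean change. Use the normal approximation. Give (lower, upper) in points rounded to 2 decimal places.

(1.02, 1.58)

This is a matched-pairs design, so SE = s_d/√n = 0.9/√40 = 0.1423.
Margin = 1.960 × 0.1423 = 0.2789; the interval is 1.3 ± 0.2789 = (1.02, 1.58).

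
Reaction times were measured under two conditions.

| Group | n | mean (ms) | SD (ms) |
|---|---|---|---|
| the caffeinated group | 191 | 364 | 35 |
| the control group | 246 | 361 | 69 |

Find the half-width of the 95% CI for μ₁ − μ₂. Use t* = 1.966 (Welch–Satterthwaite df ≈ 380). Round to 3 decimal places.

Standard errors of each mean: 35/√191 = 2.5325 and 69/√246 = 4.3993.
SE(x̄₁ − x̄₂) = √(2.5325² + 4.3993²) = 5.0762 for independent samples with unequal variances.
With t* = 1.966, the margin is 1.966 × 5.0762 = 9.9798.

9.980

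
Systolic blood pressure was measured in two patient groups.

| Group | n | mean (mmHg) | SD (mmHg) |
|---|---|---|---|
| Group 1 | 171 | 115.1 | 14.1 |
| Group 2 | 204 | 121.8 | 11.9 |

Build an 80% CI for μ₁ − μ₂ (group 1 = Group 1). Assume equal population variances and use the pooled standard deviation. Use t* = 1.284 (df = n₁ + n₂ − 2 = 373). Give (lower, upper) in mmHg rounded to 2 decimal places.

(-8.42, -4.98)

Pooled variance s_p² = [170·14.1² + 203·11.9²] / (171+204−2) = 167.6797, so s_p = 12.9491.
SE_diff = s_p·√(1/n₁ + 1/n₂) = 12.9491·√(1/171 + 1/204) = 1.3426.
t* = 1.284; margin = 1.284 × 1.3426 = 1.7239.
Difference = 115.1 − 121.8 = -6.7000.
-6.7000 ± 1.7239 → (-8.42, -4.98).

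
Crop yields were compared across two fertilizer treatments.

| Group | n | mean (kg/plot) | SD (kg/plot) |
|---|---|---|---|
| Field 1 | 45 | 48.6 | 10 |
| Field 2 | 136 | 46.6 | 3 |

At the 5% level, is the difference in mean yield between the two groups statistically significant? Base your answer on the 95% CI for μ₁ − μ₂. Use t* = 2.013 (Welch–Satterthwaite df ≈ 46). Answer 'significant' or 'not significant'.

Per-group SEs: s₁/√n₁ = 10/√45 = 1.4907, s₂/√n₂ = 3/√136 = 0.2572.
Unpooled SE of the difference: √(2.22218649 + 0.06615184) = 1.5127.
Margin of error = t* · SE = 2.013 × 1.5127 = 3.0451.
x̄₁ − x̄₂ = 48.6 − 46.6 = 2.0000.
CI: 2.0000 ± 3.0451 = (-1.0451, 5.0451).
The interval (-1.0451, 5.0451) contains 0, so the difference is not significant.

not significant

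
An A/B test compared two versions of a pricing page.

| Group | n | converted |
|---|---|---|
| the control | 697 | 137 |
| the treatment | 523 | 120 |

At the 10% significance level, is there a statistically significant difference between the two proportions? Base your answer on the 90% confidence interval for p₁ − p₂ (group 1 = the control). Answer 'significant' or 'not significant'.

p̂₁ = 137/697 = 0.1966 and p̂₂ = 120/523 = 0.2294.
SE₁ = √(p̂₁(1−p̂₁)/n₁) = √(0.1966·0.8034/697) = 0.01505; SE₂ = √(0.2294·0.7706/523) = 0.01838.
Independent samples: SE of the difference = √(SE₁² + SE₂²) = √(0.0002265025 + 0.0003378244) = 0.02376.
z* for 90% confidence is 1.645, so the margin of error is 1.645 × 0.02376 = 0.03909.
Point estimate p̂₁ − p̂₂ = 0.1966 − 0.2294 = -0.0328.
-0.0328 ± 0.03909 → (-0.07189, 0.00629).
The interval (-0.07189, 0.00629) contains 0, so the difference is not significant.

not significant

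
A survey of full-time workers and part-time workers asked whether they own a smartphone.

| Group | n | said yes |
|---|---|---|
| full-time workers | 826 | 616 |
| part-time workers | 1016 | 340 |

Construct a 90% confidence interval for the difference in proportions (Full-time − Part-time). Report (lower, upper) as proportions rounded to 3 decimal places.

(0.376, 0.446)

Sample proportions: 616/826 = 0.7458, 340/1016 = 0.3346.
Each SE is √(p̂(1−p̂)/n): √(0.7458·0.2542/826) = 0.01515 and √(0.3346·0.6654/1016) = 0.01480.
SE(p̂₁ − p̂₂) = √(SE₁² + SE₂²) = √(0.0002295225 + 0.00021904) = 0.02118, since the two samples are independent.
At 90% confidence z* = 1.645; margin = 1.645 × 0.02118 = 0.03484.
The difference is 0.7458 − 0.3346 = 0.4112, so the interval is 0.4112 ± 0.03484 = (0.376, 0.446).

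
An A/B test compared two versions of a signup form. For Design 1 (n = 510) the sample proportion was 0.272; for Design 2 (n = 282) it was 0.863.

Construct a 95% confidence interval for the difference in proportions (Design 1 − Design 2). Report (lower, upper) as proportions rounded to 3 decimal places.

The two standard errors are √(0.2720×0.7280/510) = 0.01970 and √(0.8630×0.1370/282) = 0.02048.
Because the samples are independent, SE_diff = √(0.01970² + 0.02048²) = 0.02842.
Using z* = 1.960 for 95%, ME = 1.960 × 0.02842 = 0.05570.
p̂₁ − p̂₂ = -0.5910; interval -0.5910 ± 0.05570 gives (-0.647, -0.535).

(-0.647, -0.535)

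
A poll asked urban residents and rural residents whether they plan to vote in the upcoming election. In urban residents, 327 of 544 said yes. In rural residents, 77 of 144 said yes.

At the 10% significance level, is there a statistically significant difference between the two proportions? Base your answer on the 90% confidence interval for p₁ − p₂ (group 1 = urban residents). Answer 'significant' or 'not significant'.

Sample proportions: 327/544 = 0.6011, 77/144 = 0.5347.
Each SE is √(p̂(1−p̂)/n): √(0.6011·0.3989/544) = 0.02099 and √(0.5347·0.4653/144) = 0.04157.
SE(p̂₁ − p̂₂) = √(SE₁² + SE₂²) = √(0.0004405801 + 0.0017280649) = 0.04657, since the two samples are independent.
At 90% confidence z* = 1.645; margin = 1.645 × 0.04657 = 0.07661.
The difference is 0.6011 − 0.5347 = 0.0664, so the interval is 0.0664 ± 0.07661 = (-0.01021, 0.14301).
The interval (-0.01021, 0.14301) contains 0, so the difference is not significant.

not significant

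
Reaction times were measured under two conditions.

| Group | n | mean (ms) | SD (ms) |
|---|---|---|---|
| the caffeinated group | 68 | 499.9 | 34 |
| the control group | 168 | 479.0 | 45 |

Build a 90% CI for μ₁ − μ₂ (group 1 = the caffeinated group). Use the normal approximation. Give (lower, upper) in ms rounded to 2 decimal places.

(12.03, 29.77)

Standard errors of each mean: 34/√68 = 4.1231 and 45/√168 = 3.4718.
SE(x̄₁ − x̄₂) = √(4.1231² + 3.4718²) = 5.3901 for independent samples with unequal variances.
With z* = 1.645, the margin is 1.645 × 5.3901 = 8.8667.
x̄₁ − x̄₂ = 499.9 − 479.0 = 20.9000; the interval is 20.9000 ± 8.8667 = (12.03, 29.77).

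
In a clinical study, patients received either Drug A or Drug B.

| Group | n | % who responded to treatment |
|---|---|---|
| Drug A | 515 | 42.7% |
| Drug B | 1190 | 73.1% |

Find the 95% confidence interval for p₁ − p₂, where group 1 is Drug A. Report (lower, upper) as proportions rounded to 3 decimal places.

SE₁ = √(p̂₁(1−p̂₁)/n₁) = √(0.4270·0.5730/515) = 0.02180; SE₂ = √(0.7310·0.2690/1190) = 0.01285.
Independent samples: SE of the difference = √(SE₁² + SE₂²) = √(0.00047524 + 0.0001651225) = 0.02531.
z* for 95% confidence is 1.960, so the margin of error is 1.960 × 0.02531 = 0.04961.
Point estimate p̂₁ − p̂₂ = 0.4270 − 0.7310 = -0.3040.
-0.3040 ± 0.04961 → (-0.354, -0.254).

(-0.354, -0.254)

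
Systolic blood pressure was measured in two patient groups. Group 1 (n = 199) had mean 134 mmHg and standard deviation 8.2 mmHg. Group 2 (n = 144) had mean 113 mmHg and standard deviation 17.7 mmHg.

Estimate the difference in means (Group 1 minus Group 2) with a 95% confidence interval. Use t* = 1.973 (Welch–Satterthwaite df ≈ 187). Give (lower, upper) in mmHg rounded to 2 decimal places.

(17.87, 24.13)

Standard errors of each mean: 8.2/√199 = 0.5813 and 17.7/√144 = 1.4750.
SE(x̄₁ − x̄₂) = √(0.5813² + 1.4750²) = 1.5854 for independent samples with unequal variances.
With t* = 1.973, the margin is 1.973 × 1.5854 = 3.1280.
x̄₁ − x̄₂ = 134 − 113 = 21.0000; the interval is 21.0000 ± 3.1280 = (17.87, 24.13).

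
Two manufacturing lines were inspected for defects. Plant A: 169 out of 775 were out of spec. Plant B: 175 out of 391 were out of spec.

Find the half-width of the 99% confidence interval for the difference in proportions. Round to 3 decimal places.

0.075

First, p̂₁ = 169/775 = 0.2181; p̂₂ = 175/391 = 0.4476.
The two standard errors are √(0.2181×0.7819/775) = 0.01483 and √(0.4476×0.5524/391) = 0.02515.
Because the samples are independent, SE_diff = √(0.01483² + 0.02515²) = 0.02920.
Using z* = 2.576 for 99%, ME = 2.576 × 0.02920 = 0.07522.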